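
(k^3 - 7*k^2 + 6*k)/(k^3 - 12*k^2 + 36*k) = (k - 1)/(k - 6)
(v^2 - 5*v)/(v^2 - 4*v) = (v - 5)/(v - 4)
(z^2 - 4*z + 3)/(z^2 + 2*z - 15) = (z - 1)/(z + 5)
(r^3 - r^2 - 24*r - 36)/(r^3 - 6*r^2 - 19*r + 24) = (r^2 - 4*r - 12)/(r^2 - 9*r + 8)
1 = 1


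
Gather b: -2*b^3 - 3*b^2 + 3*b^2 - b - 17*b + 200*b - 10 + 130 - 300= -2*b^3 + 182*b - 180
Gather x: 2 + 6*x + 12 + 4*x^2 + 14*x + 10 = 4*x^2 + 20*x + 24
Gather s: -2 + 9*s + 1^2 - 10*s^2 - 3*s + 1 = -10*s^2 + 6*s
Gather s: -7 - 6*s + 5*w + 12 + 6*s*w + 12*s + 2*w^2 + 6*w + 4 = s*(6*w + 6) + 2*w^2 + 11*w + 9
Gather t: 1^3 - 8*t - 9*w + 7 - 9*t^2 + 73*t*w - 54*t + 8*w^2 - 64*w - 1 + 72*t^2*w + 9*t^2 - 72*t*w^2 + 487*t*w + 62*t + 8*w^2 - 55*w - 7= 72*t^2*w + t*(-72*w^2 + 560*w) + 16*w^2 - 128*w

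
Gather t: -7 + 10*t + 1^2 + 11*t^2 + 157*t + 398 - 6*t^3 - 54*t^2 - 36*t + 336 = -6*t^3 - 43*t^2 + 131*t + 728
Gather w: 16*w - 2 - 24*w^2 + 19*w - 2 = -24*w^2 + 35*w - 4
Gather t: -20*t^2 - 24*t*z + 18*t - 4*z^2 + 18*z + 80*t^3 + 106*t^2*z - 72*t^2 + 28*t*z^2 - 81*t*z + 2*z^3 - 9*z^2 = 80*t^3 + t^2*(106*z - 92) + t*(28*z^2 - 105*z + 18) + 2*z^3 - 13*z^2 + 18*z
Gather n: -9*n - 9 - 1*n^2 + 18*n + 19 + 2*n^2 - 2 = n^2 + 9*n + 8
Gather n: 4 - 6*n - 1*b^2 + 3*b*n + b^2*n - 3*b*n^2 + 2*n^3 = -b^2 - 3*b*n^2 + 2*n^3 + n*(b^2 + 3*b - 6) + 4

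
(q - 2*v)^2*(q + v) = q^3 - 3*q^2*v + 4*v^3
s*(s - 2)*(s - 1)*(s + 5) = s^4 + 2*s^3 - 13*s^2 + 10*s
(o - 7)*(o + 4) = o^2 - 3*o - 28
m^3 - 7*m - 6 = (m - 3)*(m + 1)*(m + 2)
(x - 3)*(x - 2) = x^2 - 5*x + 6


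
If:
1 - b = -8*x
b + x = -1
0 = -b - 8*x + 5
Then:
No Solution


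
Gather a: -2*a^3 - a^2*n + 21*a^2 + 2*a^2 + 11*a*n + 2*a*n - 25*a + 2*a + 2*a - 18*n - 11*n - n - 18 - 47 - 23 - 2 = -2*a^3 + a^2*(23 - n) + a*(13*n - 21) - 30*n - 90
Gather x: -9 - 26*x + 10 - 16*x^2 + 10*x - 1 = -16*x^2 - 16*x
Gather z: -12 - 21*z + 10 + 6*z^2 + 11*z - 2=6*z^2 - 10*z - 4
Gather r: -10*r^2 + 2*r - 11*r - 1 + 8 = -10*r^2 - 9*r + 7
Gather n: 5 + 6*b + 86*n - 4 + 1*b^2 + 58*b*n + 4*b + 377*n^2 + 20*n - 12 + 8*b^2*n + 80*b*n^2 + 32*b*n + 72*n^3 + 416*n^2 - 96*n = b^2 + 10*b + 72*n^3 + n^2*(80*b + 793) + n*(8*b^2 + 90*b + 10) - 11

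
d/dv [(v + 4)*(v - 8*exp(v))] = v - (v + 4)*(8*exp(v) - 1) - 8*exp(v)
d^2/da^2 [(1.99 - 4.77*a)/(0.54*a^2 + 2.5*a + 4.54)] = (-(1.08*a + 2.5)*(2.16*a + 5.0)*(4.77*a - 1.99) + (15.4548*a + 21.7008)*(0.54*a^2 + 2.5*a + 4.54))/(0.54*a^2 + 2.5*a + 4.54)^3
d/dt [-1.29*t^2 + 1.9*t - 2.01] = 1.9 - 2.58*t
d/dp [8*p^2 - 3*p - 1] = 16*p - 3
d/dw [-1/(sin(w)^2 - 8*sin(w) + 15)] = 2*(sin(w) - 4)*cos(w)/(sin(w)^2 - 8*sin(w) + 15)^2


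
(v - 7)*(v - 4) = v^2 - 11*v + 28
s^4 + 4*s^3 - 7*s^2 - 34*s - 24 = (s - 3)*(s + 1)*(s + 2)*(s + 4)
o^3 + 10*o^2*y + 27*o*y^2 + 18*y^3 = (o + y)*(o + 3*y)*(o + 6*y)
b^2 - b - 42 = (b - 7)*(b + 6)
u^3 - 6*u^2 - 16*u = u*(u - 8)*(u + 2)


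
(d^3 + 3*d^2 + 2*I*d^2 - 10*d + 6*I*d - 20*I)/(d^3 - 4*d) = (d^2 + d*(5 + 2*I) + 10*I)/(d*(d + 2))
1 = 1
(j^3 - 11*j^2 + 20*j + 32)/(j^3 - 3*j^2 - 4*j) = (j - 8)/j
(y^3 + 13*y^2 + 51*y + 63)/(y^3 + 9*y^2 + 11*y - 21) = (y + 3)/(y - 1)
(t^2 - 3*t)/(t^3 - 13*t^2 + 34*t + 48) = t*(t - 3)/(t^3 - 13*t^2 + 34*t + 48)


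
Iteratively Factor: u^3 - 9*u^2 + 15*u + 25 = (u - 5)*(u^2 - 4*u - 5) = (u - 5)*(u + 1)*(u - 5)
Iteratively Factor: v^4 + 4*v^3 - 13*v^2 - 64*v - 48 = (v + 3)*(v^3 + v^2 - 16*v - 16) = (v + 3)*(v + 4)*(v^2 - 3*v - 4) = (v + 1)*(v + 3)*(v + 4)*(v - 4)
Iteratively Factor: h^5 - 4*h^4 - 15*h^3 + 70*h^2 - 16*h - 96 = (h - 3)*(h^4 - h^3 - 18*h^2 + 16*h + 32) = (h - 3)*(h - 2)*(h^3 + h^2 - 16*h - 16) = (h - 4)*(h - 3)*(h - 2)*(h^2 + 5*h + 4) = (h - 4)*(h - 3)*(h - 2)*(h + 4)*(h + 1)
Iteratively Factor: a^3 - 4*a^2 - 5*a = (a)*(a^2 - 4*a - 5) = a*(a - 5)*(a + 1)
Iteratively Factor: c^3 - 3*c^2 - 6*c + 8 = (c - 1)*(c^2 - 2*c - 8) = (c - 1)*(c + 2)*(c - 4)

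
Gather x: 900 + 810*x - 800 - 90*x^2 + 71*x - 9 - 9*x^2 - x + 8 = -99*x^2 + 880*x + 99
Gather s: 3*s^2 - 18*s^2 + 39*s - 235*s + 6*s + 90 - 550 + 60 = -15*s^2 - 190*s - 400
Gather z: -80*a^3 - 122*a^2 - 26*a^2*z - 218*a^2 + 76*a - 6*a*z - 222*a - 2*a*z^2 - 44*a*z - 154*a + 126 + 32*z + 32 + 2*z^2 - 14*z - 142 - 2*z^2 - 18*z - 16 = -80*a^3 - 340*a^2 - 2*a*z^2 - 300*a + z*(-26*a^2 - 50*a)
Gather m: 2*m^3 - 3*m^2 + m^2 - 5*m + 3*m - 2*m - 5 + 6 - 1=2*m^3 - 2*m^2 - 4*m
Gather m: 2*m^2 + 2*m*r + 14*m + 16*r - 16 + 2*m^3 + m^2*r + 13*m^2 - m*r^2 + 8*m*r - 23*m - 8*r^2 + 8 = 2*m^3 + m^2*(r + 15) + m*(-r^2 + 10*r - 9) - 8*r^2 + 16*r - 8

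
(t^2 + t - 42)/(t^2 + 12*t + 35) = (t - 6)/(t + 5)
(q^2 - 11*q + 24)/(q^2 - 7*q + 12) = (q - 8)/(q - 4)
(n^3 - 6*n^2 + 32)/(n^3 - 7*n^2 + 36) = (n^2 - 8*n + 16)/(n^2 - 9*n + 18)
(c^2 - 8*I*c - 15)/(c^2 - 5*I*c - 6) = (c - 5*I)/(c - 2*I)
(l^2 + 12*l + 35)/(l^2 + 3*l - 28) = (l + 5)/(l - 4)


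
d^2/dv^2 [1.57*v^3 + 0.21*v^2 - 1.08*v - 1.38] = 9.42*v + 0.42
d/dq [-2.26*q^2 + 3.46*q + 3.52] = 3.46 - 4.52*q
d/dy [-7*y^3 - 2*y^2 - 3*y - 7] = -21*y^2 - 4*y - 3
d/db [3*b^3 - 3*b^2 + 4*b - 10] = 9*b^2 - 6*b + 4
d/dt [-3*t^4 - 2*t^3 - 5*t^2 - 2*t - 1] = -12*t^3 - 6*t^2 - 10*t - 2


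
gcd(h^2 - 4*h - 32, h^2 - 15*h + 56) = h - 8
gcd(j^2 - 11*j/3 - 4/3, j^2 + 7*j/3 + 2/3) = j + 1/3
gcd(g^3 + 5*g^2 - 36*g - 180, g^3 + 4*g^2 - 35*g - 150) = g^2 - g - 30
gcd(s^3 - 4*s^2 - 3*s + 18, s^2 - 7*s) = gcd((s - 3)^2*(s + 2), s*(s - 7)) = 1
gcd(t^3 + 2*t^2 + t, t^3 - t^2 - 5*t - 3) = t^2 + 2*t + 1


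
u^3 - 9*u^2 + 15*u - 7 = (u - 7)*(u - 1)^2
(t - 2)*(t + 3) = t^2 + t - 6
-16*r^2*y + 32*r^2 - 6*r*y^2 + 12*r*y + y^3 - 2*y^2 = (-8*r + y)*(2*r + y)*(y - 2)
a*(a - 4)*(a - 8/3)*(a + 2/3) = a^4 - 6*a^3 + 56*a^2/9 + 64*a/9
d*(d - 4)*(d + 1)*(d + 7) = d^4 + 4*d^3 - 25*d^2 - 28*d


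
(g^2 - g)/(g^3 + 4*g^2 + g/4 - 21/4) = 4*g/(4*g^2 + 20*g + 21)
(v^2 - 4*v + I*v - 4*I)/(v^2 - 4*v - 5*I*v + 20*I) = (v + I)/(v - 5*I)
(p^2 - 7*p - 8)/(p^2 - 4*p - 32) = (p + 1)/(p + 4)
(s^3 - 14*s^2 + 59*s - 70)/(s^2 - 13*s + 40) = (s^2 - 9*s + 14)/(s - 8)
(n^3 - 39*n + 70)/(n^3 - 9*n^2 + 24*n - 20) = (n + 7)/(n - 2)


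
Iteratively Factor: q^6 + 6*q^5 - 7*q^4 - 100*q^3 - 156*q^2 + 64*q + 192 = (q - 4)*(q^5 + 10*q^4 + 33*q^3 + 32*q^2 - 28*q - 48) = (q - 4)*(q + 2)*(q^4 + 8*q^3 + 17*q^2 - 2*q - 24) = (q - 4)*(q - 1)*(q + 2)*(q^3 + 9*q^2 + 26*q + 24) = (q - 4)*(q - 1)*(q + 2)*(q + 3)*(q^2 + 6*q + 8) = (q - 4)*(q - 1)*(q + 2)^2*(q + 3)*(q + 4)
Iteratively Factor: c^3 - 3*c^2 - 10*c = (c + 2)*(c^2 - 5*c) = (c - 5)*(c + 2)*(c)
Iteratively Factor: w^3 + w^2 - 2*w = (w - 1)*(w^2 + 2*w) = w*(w - 1)*(w + 2)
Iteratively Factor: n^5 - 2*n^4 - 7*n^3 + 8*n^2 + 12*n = (n + 2)*(n^4 - 4*n^3 + n^2 + 6*n) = (n + 1)*(n + 2)*(n^3 - 5*n^2 + 6*n) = n*(n + 1)*(n + 2)*(n^2 - 5*n + 6) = n*(n - 2)*(n + 1)*(n + 2)*(n - 3)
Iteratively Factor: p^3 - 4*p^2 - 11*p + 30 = (p - 2)*(p^2 - 2*p - 15) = (p - 2)*(p + 3)*(p - 5)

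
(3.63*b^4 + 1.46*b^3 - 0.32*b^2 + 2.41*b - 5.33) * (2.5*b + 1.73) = 9.075*b^5 + 9.9299*b^4 + 1.7258*b^3 + 5.4714*b^2 - 9.1557*b - 9.2209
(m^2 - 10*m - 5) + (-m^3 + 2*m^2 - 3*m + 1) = -m^3 + 3*m^2 - 13*m - 4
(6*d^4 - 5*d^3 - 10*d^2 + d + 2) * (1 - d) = -6*d^5 + 11*d^4 + 5*d^3 - 11*d^2 - d + 2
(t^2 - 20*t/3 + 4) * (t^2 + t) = t^4 - 17*t^3/3 - 8*t^2/3 + 4*t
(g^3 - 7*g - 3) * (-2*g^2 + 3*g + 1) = -2*g^5 + 3*g^4 + 15*g^3 - 15*g^2 - 16*g - 3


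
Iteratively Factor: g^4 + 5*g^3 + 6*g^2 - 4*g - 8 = (g + 2)*(g^3 + 3*g^2 - 4) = (g + 2)^2*(g^2 + g - 2) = (g - 1)*(g + 2)^2*(g + 2)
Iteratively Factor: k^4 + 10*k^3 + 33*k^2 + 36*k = (k)*(k^3 + 10*k^2 + 33*k + 36) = k*(k + 4)*(k^2 + 6*k + 9) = k*(k + 3)*(k + 4)*(k + 3)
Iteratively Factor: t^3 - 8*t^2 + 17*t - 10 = (t - 5)*(t^2 - 3*t + 2) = (t - 5)*(t - 1)*(t - 2)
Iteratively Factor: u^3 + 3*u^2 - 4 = (u - 1)*(u^2 + 4*u + 4) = (u - 1)*(u + 2)*(u + 2)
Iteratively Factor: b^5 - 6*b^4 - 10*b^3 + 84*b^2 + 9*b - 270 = (b + 3)*(b^4 - 9*b^3 + 17*b^2 + 33*b - 90) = (b - 3)*(b + 3)*(b^3 - 6*b^2 - b + 30) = (b - 3)^2*(b + 3)*(b^2 - 3*b - 10) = (b - 3)^2*(b + 2)*(b + 3)*(b - 5)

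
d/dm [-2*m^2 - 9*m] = -4*m - 9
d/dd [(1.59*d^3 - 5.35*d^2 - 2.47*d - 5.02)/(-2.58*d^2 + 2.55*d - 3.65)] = (-4.1022*d^4 + 8.109*d^3 - 37.4256*d^2 + 13.1518*d + 21.8165)/(6.6564*d^4 - 13.158*d^3 + 25.3365*d^2 - 18.615*d + 13.3225)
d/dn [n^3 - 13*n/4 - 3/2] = 3*n^2 - 13/4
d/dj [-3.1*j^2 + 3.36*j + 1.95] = 3.36 - 6.2*j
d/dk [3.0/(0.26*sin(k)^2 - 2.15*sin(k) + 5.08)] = (6.45 - 1.56*sin(k))*cos(k)/(0.26*sin(k)^2 - 2.15*sin(k) + 5.08)^2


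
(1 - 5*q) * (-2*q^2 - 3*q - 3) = 10*q^3 + 13*q^2 + 12*q - 3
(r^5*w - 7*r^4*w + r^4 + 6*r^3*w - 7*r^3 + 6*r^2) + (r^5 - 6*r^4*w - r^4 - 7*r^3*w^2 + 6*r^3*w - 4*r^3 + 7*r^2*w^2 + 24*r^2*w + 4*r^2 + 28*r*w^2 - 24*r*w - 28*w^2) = r^5*w + r^5 - 13*r^4*w - 7*r^3*w^2 + 12*r^3*w - 11*r^3 + 7*r^2*w^2 + 24*r^2*w + 10*r^2 + 28*r*w^2 - 24*r*w - 28*w^2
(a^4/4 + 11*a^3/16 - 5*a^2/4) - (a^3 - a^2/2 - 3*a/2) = a^4/4 - 5*a^3/16 - 3*a^2/4 + 3*a/2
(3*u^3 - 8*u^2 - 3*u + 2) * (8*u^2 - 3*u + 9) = 24*u^5 - 73*u^4 + 27*u^3 - 47*u^2 - 33*u + 18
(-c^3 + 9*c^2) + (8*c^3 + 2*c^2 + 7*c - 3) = 7*c^3 + 11*c^2 + 7*c - 3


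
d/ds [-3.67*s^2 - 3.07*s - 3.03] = -7.34*s - 3.07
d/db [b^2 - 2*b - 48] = 2*b - 2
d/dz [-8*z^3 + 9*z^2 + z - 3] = -24*z^2 + 18*z + 1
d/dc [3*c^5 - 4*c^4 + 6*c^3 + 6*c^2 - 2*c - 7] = 15*c^4 - 16*c^3 + 18*c^2 + 12*c - 2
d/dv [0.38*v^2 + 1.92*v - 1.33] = 0.76*v + 1.92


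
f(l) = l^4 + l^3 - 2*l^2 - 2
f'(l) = 4*l^3 + 3*l^2 - 4*l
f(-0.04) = -2.00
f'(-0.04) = 0.16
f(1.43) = 1.02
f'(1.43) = 12.11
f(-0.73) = -3.17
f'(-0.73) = 2.96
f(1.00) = -2.00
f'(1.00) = 3.00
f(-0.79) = -3.35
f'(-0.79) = 3.06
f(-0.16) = -2.05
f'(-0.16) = 0.70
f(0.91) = -2.22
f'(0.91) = 1.86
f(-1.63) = -4.59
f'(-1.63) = -2.83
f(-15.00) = 46798.00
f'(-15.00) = -12765.00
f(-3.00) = 34.00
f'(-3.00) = -69.00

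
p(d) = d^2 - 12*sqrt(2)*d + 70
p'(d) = 2*d - 12*sqrt(2)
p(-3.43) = 139.97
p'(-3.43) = -23.83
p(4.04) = 17.76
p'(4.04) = -8.89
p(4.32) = 15.35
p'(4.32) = -8.33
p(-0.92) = 86.46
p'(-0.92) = -18.81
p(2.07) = 39.16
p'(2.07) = -12.83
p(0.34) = 64.35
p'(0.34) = -16.29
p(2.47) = 34.18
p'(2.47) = -12.03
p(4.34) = 15.18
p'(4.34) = -8.29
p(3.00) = 28.09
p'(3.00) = -10.97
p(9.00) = -1.74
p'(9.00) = 1.03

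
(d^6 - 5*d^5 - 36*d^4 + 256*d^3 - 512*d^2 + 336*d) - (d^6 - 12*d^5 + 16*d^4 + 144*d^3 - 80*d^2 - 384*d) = 7*d^5 - 52*d^4 + 112*d^3 - 432*d^2 + 720*d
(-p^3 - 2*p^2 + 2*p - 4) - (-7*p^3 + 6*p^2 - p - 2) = 6*p^3 - 8*p^2 + 3*p - 2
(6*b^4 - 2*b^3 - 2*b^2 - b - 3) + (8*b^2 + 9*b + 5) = 6*b^4 - 2*b^3 + 6*b^2 + 8*b + 2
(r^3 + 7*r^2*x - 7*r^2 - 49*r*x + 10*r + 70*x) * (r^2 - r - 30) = r^5 + 7*r^4*x - 8*r^4 - 56*r^3*x - 13*r^3 - 91*r^2*x + 200*r^2 + 1400*r*x - 300*r - 2100*x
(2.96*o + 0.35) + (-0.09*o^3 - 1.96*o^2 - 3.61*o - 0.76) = -0.09*o^3 - 1.96*o^2 - 0.65*o - 0.41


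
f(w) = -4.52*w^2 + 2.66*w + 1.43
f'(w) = 2.66 - 9.04*w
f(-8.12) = -318.19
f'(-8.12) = 76.06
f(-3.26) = -55.28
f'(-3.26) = 32.13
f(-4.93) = -121.54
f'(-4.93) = 47.23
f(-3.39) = -59.53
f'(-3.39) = 33.31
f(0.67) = 1.18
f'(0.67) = -3.40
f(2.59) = -22.00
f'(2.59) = -20.75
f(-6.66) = -216.77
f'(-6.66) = 62.87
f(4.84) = -91.58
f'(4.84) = -41.09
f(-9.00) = -388.63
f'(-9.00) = 84.02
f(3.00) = -31.27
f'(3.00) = -24.46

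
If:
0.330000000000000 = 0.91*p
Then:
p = 0.36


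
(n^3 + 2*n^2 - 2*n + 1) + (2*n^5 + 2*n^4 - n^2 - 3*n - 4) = 2*n^5 + 2*n^4 + n^3 + n^2 - 5*n - 3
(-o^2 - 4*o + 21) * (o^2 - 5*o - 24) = -o^4 + o^3 + 65*o^2 - 9*o - 504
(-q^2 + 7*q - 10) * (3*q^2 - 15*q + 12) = -3*q^4 + 36*q^3 - 147*q^2 + 234*q - 120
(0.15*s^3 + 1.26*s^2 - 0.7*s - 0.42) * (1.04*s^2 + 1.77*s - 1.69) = 0.156*s^5 + 1.5759*s^4 + 1.2487*s^3 - 3.8052*s^2 + 0.4396*s + 0.7098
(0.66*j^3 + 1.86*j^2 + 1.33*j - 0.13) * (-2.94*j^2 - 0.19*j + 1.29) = -1.9404*j^5 - 5.5938*j^4 - 3.4122*j^3 + 2.5289*j^2 + 1.7404*j - 0.1677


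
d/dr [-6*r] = -6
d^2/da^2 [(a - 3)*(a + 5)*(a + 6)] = 6*a + 16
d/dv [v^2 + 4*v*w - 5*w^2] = 2*v + 4*w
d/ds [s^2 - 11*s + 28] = 2*s - 11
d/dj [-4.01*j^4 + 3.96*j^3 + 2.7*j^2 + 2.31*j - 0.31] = -16.04*j^3 + 11.88*j^2 + 5.4*j + 2.31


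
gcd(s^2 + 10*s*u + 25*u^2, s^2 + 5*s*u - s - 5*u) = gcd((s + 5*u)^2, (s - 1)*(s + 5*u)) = s + 5*u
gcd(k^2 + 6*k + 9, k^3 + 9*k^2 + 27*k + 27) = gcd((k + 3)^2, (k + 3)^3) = k^2 + 6*k + 9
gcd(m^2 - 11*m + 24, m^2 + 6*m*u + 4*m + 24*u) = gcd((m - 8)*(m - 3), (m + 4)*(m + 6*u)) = 1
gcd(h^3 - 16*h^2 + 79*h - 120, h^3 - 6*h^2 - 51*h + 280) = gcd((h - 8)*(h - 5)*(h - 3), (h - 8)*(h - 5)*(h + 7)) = h^2 - 13*h + 40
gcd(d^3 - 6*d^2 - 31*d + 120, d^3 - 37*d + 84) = d - 3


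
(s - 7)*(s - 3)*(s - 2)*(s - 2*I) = s^4 - 12*s^3 - 2*I*s^3 + 41*s^2 + 24*I*s^2 - 42*s - 82*I*s + 84*I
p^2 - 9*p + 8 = (p - 8)*(p - 1)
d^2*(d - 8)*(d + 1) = d^4 - 7*d^3 - 8*d^2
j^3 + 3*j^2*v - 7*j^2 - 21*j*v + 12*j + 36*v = (j - 4)*(j - 3)*(j + 3*v)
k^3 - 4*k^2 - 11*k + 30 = (k - 5)*(k - 2)*(k + 3)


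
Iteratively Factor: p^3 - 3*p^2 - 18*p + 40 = (p + 4)*(p^2 - 7*p + 10) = (p - 5)*(p + 4)*(p - 2)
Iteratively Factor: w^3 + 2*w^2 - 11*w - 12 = (w + 1)*(w^2 + w - 12) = (w - 3)*(w + 1)*(w + 4)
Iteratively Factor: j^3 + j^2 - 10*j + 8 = (j - 2)*(j^2 + 3*j - 4) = (j - 2)*(j + 4)*(j - 1)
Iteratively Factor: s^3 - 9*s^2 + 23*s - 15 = (s - 5)*(s^2 - 4*s + 3) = (s - 5)*(s - 1)*(s - 3)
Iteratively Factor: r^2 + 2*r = (r + 2)*(r)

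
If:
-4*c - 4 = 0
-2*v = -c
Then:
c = -1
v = -1/2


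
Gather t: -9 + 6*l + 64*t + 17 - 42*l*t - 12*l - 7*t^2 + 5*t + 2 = -6*l - 7*t^2 + t*(69 - 42*l) + 10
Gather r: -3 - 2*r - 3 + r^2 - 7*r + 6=r^2 - 9*r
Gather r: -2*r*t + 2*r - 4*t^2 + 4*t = r*(2 - 2*t) - 4*t^2 + 4*t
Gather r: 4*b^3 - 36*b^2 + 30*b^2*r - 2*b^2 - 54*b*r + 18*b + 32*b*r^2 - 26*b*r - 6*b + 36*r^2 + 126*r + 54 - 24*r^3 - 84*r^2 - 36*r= 4*b^3 - 38*b^2 + 12*b - 24*r^3 + r^2*(32*b - 48) + r*(30*b^2 - 80*b + 90) + 54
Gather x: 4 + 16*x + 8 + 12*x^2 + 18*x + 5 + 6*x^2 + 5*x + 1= 18*x^2 + 39*x + 18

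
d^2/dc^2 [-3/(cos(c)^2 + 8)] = 6*(2*sin(c)^4 + 15*sin(c)^2 - 9)/(cos(c)^2 + 8)^3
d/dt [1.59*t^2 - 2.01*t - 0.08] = 3.18*t - 2.01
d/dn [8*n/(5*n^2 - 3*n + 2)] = 8*(2 - 5*n^2)/(25*n^4 - 30*n^3 + 29*n^2 - 12*n + 4)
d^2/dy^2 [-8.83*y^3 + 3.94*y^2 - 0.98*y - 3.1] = 7.88 - 52.98*y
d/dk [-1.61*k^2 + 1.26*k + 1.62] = 1.26 - 3.22*k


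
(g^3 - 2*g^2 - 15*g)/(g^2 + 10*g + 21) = g*(g - 5)/(g + 7)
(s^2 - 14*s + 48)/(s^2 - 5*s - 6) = (s - 8)/(s + 1)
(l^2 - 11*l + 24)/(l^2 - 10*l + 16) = (l - 3)/(l - 2)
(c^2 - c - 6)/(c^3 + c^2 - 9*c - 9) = (c + 2)/(c^2 + 4*c + 3)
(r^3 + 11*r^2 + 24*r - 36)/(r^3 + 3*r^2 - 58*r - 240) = (r^2 + 5*r - 6)/(r^2 - 3*r - 40)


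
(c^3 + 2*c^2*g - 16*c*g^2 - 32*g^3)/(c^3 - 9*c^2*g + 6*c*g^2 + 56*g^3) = (c + 4*g)/(c - 7*g)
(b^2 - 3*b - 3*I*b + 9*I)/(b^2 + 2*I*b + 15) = (b - 3)/(b + 5*I)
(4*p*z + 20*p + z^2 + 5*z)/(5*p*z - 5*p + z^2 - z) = (4*p*z + 20*p + z^2 + 5*z)/(5*p*z - 5*p + z^2 - z)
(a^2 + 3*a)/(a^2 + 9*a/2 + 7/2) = 2*a*(a + 3)/(2*a^2 + 9*a + 7)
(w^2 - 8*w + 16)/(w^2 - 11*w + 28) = (w - 4)/(w - 7)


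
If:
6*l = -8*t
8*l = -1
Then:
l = -1/8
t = 3/32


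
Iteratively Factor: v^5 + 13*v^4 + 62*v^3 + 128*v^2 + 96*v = (v + 3)*(v^4 + 10*v^3 + 32*v^2 + 32*v) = v*(v + 3)*(v^3 + 10*v^2 + 32*v + 32) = v*(v + 3)*(v + 4)*(v^2 + 6*v + 8) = v*(v + 3)*(v + 4)^2*(v + 2)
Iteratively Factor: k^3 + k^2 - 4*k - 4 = (k + 1)*(k^2 - 4) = (k - 2)*(k + 1)*(k + 2)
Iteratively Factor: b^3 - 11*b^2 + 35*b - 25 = (b - 5)*(b^2 - 6*b + 5) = (b - 5)^2*(b - 1)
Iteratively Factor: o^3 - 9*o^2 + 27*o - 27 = (o - 3)*(o^2 - 6*o + 9) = (o - 3)^2*(o - 3)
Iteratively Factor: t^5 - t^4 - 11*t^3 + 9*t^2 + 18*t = (t - 3)*(t^4 + 2*t^3 - 5*t^2 - 6*t) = t*(t - 3)*(t^3 + 2*t^2 - 5*t - 6) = t*(t - 3)*(t - 2)*(t^2 + 4*t + 3) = t*(t - 3)*(t - 2)*(t + 3)*(t + 1)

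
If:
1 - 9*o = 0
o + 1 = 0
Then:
No Solution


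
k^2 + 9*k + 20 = (k + 4)*(k + 5)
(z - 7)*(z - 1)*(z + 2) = z^3 - 6*z^2 - 9*z + 14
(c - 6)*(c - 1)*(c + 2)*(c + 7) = c^4 + 2*c^3 - 43*c^2 - 44*c + 84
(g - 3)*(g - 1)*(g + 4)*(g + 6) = g^4 + 6*g^3 - 13*g^2 - 66*g + 72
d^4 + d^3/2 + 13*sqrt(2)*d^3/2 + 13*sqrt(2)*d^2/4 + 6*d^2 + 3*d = d*(d + 1/2)*(d + sqrt(2)/2)*(d + 6*sqrt(2))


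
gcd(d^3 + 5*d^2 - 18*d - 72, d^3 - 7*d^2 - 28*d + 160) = d - 4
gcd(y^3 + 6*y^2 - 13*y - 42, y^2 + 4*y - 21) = y^2 + 4*y - 21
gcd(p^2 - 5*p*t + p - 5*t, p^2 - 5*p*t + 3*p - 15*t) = p - 5*t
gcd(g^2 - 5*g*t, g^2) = g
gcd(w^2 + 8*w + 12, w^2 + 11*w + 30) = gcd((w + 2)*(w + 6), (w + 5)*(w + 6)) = w + 6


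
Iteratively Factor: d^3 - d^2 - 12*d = (d)*(d^2 - d - 12) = d*(d + 3)*(d - 4)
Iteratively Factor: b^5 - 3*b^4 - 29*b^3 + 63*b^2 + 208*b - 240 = (b + 3)*(b^4 - 6*b^3 - 11*b^2 + 96*b - 80) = (b - 5)*(b + 3)*(b^3 - b^2 - 16*b + 16) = (b - 5)*(b - 1)*(b + 3)*(b^2 - 16) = (b - 5)*(b - 1)*(b + 3)*(b + 4)*(b - 4)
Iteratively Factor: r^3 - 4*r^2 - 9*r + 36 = (r - 3)*(r^2 - r - 12) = (r - 4)*(r - 3)*(r + 3)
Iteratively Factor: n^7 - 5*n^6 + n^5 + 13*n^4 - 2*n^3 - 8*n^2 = (n - 1)*(n^6 - 4*n^5 - 3*n^4 + 10*n^3 + 8*n^2) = (n - 1)*(n + 1)*(n^5 - 5*n^4 + 2*n^3 + 8*n^2) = (n - 1)*(n + 1)^2*(n^4 - 6*n^3 + 8*n^2) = n*(n - 1)*(n + 1)^2*(n^3 - 6*n^2 + 8*n) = n*(n - 2)*(n - 1)*(n + 1)^2*(n^2 - 4*n) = n*(n - 4)*(n - 2)*(n - 1)*(n + 1)^2*(n)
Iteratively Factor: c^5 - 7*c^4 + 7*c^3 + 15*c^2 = (c + 1)*(c^4 - 8*c^3 + 15*c^2) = (c - 3)*(c + 1)*(c^3 - 5*c^2) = c*(c - 3)*(c + 1)*(c^2 - 5*c) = c*(c - 5)*(c - 3)*(c + 1)*(c)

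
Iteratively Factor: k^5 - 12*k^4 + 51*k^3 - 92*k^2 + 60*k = (k - 2)*(k^4 - 10*k^3 + 31*k^2 - 30*k) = k*(k - 2)*(k^3 - 10*k^2 + 31*k - 30) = k*(k - 2)^2*(k^2 - 8*k + 15) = k*(k - 3)*(k - 2)^2*(k - 5)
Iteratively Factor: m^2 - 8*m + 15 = (m - 5)*(m - 3)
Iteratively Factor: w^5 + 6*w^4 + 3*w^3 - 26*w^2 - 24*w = (w + 4)*(w^4 + 2*w^3 - 5*w^2 - 6*w) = (w + 1)*(w + 4)*(w^3 + w^2 - 6*w) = (w - 2)*(w + 1)*(w + 4)*(w^2 + 3*w) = (w - 2)*(w + 1)*(w + 3)*(w + 4)*(w)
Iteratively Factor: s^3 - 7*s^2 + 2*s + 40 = (s + 2)*(s^2 - 9*s + 20) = (s - 5)*(s + 2)*(s - 4)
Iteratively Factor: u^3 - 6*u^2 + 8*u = (u)*(u^2 - 6*u + 8) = u*(u - 4)*(u - 2)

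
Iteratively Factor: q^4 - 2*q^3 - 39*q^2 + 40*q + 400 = (q - 5)*(q^3 + 3*q^2 - 24*q - 80) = (q - 5)*(q + 4)*(q^2 - q - 20) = (q - 5)*(q + 4)^2*(q - 5)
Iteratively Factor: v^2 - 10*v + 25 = (v - 5)*(v - 5)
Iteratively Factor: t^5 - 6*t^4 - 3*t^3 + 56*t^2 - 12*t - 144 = (t - 3)*(t^4 - 3*t^3 - 12*t^2 + 20*t + 48) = (t - 3)^2*(t^3 - 12*t - 16) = (t - 3)^2*(t + 2)*(t^2 - 2*t - 8) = (t - 3)^2*(t + 2)^2*(t - 4)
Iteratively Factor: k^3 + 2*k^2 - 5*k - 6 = (k + 1)*(k^2 + k - 6) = (k - 2)*(k + 1)*(k + 3)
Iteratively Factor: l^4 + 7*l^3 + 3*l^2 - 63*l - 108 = (l + 3)*(l^3 + 4*l^2 - 9*l - 36) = (l - 3)*(l + 3)*(l^2 + 7*l + 12) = (l - 3)*(l + 3)*(l + 4)*(l + 3)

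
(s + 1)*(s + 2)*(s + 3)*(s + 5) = s^4 + 11*s^3 + 41*s^2 + 61*s + 30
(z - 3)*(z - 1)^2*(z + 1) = z^4 - 4*z^3 + 2*z^2 + 4*z - 3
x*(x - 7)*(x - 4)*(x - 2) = x^4 - 13*x^3 + 50*x^2 - 56*x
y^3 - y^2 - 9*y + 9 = (y - 3)*(y - 1)*(y + 3)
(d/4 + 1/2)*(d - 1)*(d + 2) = d^3/4 + 3*d^2/4 - 1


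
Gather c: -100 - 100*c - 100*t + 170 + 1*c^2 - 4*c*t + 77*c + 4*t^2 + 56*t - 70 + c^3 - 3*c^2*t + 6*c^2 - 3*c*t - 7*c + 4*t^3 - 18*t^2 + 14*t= c^3 + c^2*(7 - 3*t) + c*(-7*t - 30) + 4*t^3 - 14*t^2 - 30*t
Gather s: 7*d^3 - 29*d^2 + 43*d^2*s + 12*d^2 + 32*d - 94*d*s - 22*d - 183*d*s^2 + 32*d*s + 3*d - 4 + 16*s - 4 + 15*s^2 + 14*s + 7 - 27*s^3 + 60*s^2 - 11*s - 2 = 7*d^3 - 17*d^2 + 13*d - 27*s^3 + s^2*(75 - 183*d) + s*(43*d^2 - 62*d + 19) - 3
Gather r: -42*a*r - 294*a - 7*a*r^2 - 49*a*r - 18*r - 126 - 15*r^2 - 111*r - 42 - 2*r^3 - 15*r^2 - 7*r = -294*a - 2*r^3 + r^2*(-7*a - 30) + r*(-91*a - 136) - 168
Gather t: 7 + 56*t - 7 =56*t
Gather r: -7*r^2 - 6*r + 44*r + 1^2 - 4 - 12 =-7*r^2 + 38*r - 15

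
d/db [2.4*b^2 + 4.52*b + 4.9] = 4.8*b + 4.52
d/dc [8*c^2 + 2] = 16*c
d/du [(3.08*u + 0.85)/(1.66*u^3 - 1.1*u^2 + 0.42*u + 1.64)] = (-10.2256*u^3 - 0.844999999999999*u^2 + 1.87*u + 4.6942)/(2.7556*u^6 - 3.652*u^5 + 2.6044*u^4 + 4.5208*u^3 - 3.4316*u^2 + 1.3776*u + 2.6896)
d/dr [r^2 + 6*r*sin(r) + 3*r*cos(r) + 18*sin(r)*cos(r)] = -3*r*sin(r) + 6*r*cos(r) + 2*r + 6*sin(r) + 3*cos(r) + 18*cos(2*r)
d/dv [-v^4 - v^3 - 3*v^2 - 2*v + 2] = -4*v^3 - 3*v^2 - 6*v - 2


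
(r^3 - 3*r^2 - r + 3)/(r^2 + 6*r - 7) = (r^2 - 2*r - 3)/(r + 7)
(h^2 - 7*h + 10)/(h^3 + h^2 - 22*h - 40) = (h - 2)/(h^2 + 6*h + 8)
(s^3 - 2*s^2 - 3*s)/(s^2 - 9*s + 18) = s*(s + 1)/(s - 6)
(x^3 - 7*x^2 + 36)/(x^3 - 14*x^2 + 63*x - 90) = (x + 2)/(x - 5)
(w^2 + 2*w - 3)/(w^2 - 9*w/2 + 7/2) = 2*(w + 3)/(2*w - 7)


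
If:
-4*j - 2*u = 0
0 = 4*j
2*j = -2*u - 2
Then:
No Solution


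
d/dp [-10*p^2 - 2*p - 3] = -20*p - 2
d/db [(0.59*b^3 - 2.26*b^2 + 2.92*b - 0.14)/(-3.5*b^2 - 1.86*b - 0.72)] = (-2.065*b^4 - 2.1948*b^3 + 13.1492*b^2 + 2.2744*b - 2.3628)/(12.25*b^4 + 13.02*b^3 + 8.4996*b^2 + 2.6784*b + 0.5184)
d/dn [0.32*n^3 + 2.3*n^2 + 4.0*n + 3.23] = 0.96*n^2 + 4.6*n + 4.0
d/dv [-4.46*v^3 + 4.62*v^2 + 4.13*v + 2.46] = -13.38*v^2 + 9.24*v + 4.13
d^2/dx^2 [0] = 0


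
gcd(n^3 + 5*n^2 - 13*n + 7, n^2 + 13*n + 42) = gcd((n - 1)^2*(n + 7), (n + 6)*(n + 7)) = n + 7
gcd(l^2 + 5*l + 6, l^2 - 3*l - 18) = l + 3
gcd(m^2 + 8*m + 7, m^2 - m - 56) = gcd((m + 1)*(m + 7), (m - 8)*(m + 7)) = m + 7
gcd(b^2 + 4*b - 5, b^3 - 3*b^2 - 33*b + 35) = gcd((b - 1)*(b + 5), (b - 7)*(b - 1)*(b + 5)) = b^2 + 4*b - 5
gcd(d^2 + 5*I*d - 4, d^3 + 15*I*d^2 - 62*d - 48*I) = d + I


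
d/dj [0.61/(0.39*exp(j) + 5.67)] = -0.2379*exp(j)/(0.39*exp(j) + 5.67)^2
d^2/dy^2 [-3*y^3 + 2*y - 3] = -18*y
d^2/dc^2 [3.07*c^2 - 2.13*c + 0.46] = 6.14000000000000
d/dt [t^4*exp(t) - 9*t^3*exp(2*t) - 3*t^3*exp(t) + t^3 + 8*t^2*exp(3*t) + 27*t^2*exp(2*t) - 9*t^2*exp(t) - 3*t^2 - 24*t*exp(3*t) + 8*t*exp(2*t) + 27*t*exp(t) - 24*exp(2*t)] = t^4*exp(t) - 18*t^3*exp(2*t) + t^3*exp(t) + 24*t^2*exp(3*t) + 27*t^2*exp(2*t) - 18*t^2*exp(t) + 3*t^2 - 56*t*exp(3*t) + 70*t*exp(2*t) + 9*t*exp(t) - 6*t - 24*exp(3*t) - 40*exp(2*t) + 27*exp(t)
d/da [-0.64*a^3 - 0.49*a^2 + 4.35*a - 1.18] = -1.92*a^2 - 0.98*a + 4.35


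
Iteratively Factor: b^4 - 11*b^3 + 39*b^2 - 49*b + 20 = (b - 1)*(b^3 - 10*b^2 + 29*b - 20) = (b - 1)^2*(b^2 - 9*b + 20) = (b - 5)*(b - 1)^2*(b - 4)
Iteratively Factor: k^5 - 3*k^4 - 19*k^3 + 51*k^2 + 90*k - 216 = (k - 2)*(k^4 - k^3 - 21*k^2 + 9*k + 108) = (k - 2)*(k + 3)*(k^3 - 4*k^2 - 9*k + 36) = (k - 3)*(k - 2)*(k + 3)*(k^2 - k - 12) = (k - 3)*(k - 2)*(k + 3)^2*(k - 4)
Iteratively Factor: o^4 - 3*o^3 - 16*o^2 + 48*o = (o + 4)*(o^3 - 7*o^2 + 12*o) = (o - 4)*(o + 4)*(o^2 - 3*o) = (o - 4)*(o - 3)*(o + 4)*(o)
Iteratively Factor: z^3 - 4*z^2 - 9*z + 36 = (z - 4)*(z^2 - 9) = (z - 4)*(z + 3)*(z - 3)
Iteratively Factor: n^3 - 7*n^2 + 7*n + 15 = (n - 3)*(n^2 - 4*n - 5) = (n - 3)*(n + 1)*(n - 5)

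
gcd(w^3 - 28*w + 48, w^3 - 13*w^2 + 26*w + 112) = 1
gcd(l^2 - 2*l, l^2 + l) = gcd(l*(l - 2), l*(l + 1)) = l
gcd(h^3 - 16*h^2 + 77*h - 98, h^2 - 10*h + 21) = h - 7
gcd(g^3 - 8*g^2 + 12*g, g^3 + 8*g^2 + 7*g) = g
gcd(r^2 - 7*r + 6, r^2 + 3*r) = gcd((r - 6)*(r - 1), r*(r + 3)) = 1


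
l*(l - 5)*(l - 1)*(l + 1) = l^4 - 5*l^3 - l^2 + 5*l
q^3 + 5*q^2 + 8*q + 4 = (q + 1)*(q + 2)^2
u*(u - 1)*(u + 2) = u^3 + u^2 - 2*u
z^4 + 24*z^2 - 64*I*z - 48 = (z - 2*I)^3*(z + 6*I)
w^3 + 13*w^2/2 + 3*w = w*(w + 1/2)*(w + 6)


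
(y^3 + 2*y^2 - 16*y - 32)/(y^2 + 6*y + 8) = y - 4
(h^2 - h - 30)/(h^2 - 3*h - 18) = (h + 5)/(h + 3)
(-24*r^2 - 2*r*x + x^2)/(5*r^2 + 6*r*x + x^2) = (-24*r^2 - 2*r*x + x^2)/(5*r^2 + 6*r*x + x^2)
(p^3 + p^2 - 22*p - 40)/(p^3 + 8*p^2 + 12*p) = (p^2 - p - 20)/(p*(p + 6))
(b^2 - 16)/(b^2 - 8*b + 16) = (b + 4)/(b - 4)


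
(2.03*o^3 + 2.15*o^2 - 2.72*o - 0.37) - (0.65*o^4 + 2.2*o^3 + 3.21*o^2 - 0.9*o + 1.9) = -0.65*o^4 - 0.17*o^3 - 1.06*o^2 - 1.82*o - 2.27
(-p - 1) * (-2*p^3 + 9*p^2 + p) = 2*p^4 - 7*p^3 - 10*p^2 - p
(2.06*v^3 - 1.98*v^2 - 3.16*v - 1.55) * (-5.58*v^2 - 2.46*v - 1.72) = -11.4948*v^5 + 5.9808*v^4 + 18.9604*v^3 + 19.8282*v^2 + 9.2482*v + 2.666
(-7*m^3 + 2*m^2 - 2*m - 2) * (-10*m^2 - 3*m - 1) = 70*m^5 + m^4 + 21*m^3 + 24*m^2 + 8*m + 2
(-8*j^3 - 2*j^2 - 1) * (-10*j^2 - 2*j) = 80*j^5 + 36*j^4 + 4*j^3 + 10*j^2 + 2*j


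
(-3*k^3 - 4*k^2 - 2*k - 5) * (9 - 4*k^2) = 12*k^5 + 16*k^4 - 19*k^3 - 16*k^2 - 18*k - 45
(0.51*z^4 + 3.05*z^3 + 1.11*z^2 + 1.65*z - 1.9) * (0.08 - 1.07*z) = -0.5457*z^5 - 3.2227*z^4 - 0.9437*z^3 - 1.6767*z^2 + 2.165*z - 0.152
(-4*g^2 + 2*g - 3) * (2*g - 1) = -8*g^3 + 8*g^2 - 8*g + 3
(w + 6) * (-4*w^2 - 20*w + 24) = -4*w^3 - 44*w^2 - 96*w + 144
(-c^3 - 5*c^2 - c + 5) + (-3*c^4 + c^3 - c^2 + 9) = -3*c^4 - 6*c^2 - c + 14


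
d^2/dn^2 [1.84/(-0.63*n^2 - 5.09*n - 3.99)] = (1.460592*n^2 + 11.800656*n - 1.84*(1.26*n + 5.09)*(2.52*n + 10.18) + 9.250416)/(0.63*n^2 + 5.09*n + 3.99)^3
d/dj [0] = 0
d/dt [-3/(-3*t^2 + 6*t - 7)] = 18*(1 - t)/(3*t^2 - 6*t + 7)^2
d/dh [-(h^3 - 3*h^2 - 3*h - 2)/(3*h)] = -2*h/3 + 1 - 2/(3*h^2)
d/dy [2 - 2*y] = -2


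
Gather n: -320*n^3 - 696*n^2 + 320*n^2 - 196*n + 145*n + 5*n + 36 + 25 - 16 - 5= -320*n^3 - 376*n^2 - 46*n + 40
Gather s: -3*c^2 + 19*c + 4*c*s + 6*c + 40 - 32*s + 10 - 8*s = -3*c^2 + 25*c + s*(4*c - 40) + 50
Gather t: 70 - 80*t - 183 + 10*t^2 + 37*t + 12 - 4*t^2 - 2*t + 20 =6*t^2 - 45*t - 81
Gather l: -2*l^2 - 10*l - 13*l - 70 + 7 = -2*l^2 - 23*l - 63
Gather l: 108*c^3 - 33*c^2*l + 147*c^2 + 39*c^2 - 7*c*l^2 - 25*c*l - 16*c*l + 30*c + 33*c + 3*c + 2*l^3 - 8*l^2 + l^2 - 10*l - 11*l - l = 108*c^3 + 186*c^2 + 66*c + 2*l^3 + l^2*(-7*c - 7) + l*(-33*c^2 - 41*c - 22)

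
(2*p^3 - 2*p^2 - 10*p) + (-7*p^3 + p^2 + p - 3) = -5*p^3 - p^2 - 9*p - 3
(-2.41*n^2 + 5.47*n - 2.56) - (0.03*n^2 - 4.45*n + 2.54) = -2.44*n^2 + 9.92*n - 5.1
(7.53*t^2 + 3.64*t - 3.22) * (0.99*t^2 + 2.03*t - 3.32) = 7.4547*t^4 + 18.8895*t^3 - 20.7982*t^2 - 18.6214*t + 10.6904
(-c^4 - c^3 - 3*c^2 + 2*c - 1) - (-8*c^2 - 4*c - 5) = -c^4 - c^3 + 5*c^2 + 6*c + 4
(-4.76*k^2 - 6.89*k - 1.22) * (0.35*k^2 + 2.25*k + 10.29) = -1.666*k^4 - 13.1215*k^3 - 64.9099*k^2 - 73.6431*k - 12.5538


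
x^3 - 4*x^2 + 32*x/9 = x*(x - 8/3)*(x - 4/3)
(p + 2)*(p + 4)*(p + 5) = p^3 + 11*p^2 + 38*p + 40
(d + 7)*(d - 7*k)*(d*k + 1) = d^3*k - 7*d^2*k^2 + 7*d^2*k + d^2 - 49*d*k^2 - 7*d*k + 7*d - 49*k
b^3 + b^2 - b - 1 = (b - 1)*(b + 1)^2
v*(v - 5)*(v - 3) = v^3 - 8*v^2 + 15*v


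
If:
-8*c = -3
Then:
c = 3/8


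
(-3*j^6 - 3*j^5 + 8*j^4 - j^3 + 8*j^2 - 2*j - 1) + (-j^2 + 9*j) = -3*j^6 - 3*j^5 + 8*j^4 - j^3 + 7*j^2 + 7*j - 1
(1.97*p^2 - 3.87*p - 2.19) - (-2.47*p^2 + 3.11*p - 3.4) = 4.44*p^2 - 6.98*p + 1.21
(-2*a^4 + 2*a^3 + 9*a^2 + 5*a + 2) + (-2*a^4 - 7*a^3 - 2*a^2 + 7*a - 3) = -4*a^4 - 5*a^3 + 7*a^2 + 12*a - 1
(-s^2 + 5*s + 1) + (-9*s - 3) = -s^2 - 4*s - 2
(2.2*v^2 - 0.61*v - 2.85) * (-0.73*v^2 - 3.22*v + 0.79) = -1.606*v^4 - 6.6387*v^3 + 5.7827*v^2 + 8.6951*v - 2.2515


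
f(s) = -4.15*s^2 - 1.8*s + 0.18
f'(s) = -8.3*s - 1.8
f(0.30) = -0.73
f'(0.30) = -4.29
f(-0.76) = -0.85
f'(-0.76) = 4.51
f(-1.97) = -12.38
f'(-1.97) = 14.55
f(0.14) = -0.15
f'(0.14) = -2.96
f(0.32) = -0.82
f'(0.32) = -4.46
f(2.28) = -25.50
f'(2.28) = -20.72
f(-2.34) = -18.33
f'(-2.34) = 17.62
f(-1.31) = -4.58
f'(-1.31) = 9.07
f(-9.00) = -319.77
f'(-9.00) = 72.90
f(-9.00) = -319.77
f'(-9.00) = 72.90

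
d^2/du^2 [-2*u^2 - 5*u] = -4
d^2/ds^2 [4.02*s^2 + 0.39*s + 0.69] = 8.04000000000000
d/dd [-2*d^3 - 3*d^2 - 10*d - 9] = -6*d^2 - 6*d - 10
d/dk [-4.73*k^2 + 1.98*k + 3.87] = 1.98 - 9.46*k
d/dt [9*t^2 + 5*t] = 18*t + 5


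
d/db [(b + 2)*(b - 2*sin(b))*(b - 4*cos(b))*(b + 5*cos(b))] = -(b + 2)*(b - 2*sin(b))*(b - 4*cos(b))*(5*sin(b) - 1) + (b + 2)*(b - 2*sin(b))*(b + 5*cos(b))*(4*sin(b) + 1) - (b + 2)*(b - 4*cos(b))*(b + 5*cos(b))*(2*cos(b) - 1) + (b - 2*sin(b))*(b - 4*cos(b))*(b + 5*cos(b))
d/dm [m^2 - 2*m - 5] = 2*m - 2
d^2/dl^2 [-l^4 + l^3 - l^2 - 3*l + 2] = -12*l^2 + 6*l - 2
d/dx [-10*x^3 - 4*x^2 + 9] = 2*x*(-15*x - 4)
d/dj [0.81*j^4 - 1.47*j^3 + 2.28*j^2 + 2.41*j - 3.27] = 3.24*j^3 - 4.41*j^2 + 4.56*j + 2.41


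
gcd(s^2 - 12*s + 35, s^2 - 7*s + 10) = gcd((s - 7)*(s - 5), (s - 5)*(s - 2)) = s - 5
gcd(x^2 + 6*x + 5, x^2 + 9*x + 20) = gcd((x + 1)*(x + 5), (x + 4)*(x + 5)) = x + 5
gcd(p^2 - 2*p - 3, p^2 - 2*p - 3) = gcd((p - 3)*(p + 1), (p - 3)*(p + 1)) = p^2 - 2*p - 3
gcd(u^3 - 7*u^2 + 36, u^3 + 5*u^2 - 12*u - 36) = u^2 - u - 6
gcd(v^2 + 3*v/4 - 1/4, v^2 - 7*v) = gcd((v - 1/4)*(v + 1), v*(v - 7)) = 1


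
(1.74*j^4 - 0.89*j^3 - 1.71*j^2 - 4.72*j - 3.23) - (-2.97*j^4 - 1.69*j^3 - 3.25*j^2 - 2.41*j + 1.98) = 4.71*j^4 + 0.8*j^3 + 1.54*j^2 - 2.31*j - 5.21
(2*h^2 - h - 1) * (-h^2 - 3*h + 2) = -2*h^4 - 5*h^3 + 8*h^2 + h - 2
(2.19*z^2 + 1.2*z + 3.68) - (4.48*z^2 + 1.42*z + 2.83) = -2.29*z^2 - 0.22*z + 0.85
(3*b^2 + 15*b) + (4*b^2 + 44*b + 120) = 7*b^2 + 59*b + 120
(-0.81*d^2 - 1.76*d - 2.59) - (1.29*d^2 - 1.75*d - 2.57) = -2.1*d^2 - 0.01*d - 0.02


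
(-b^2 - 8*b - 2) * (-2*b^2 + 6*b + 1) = 2*b^4 + 10*b^3 - 45*b^2 - 20*b - 2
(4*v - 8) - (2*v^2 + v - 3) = -2*v^2 + 3*v - 5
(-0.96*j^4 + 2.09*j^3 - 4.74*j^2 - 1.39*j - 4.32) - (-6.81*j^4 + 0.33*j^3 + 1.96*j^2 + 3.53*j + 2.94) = 5.85*j^4 + 1.76*j^3 - 6.7*j^2 - 4.92*j - 7.26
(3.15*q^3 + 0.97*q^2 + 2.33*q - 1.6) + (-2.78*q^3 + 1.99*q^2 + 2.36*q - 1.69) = 0.37*q^3 + 2.96*q^2 + 4.69*q - 3.29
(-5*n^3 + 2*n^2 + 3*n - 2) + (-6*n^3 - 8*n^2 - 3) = -11*n^3 - 6*n^2 + 3*n - 5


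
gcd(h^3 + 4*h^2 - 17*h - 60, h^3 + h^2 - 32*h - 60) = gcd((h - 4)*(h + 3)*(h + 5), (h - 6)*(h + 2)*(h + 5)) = h + 5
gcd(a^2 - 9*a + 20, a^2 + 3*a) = 1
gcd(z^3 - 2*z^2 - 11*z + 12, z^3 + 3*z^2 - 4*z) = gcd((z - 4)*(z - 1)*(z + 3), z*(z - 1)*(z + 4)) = z - 1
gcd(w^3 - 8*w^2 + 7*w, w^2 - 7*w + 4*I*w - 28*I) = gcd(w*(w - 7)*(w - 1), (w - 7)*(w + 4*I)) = w - 7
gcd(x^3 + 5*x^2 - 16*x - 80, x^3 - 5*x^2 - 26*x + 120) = x^2 + x - 20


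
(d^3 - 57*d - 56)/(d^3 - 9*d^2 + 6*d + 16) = (d + 7)/(d - 2)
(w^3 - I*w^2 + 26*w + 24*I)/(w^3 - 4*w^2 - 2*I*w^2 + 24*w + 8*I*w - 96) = (w + I)/(w - 4)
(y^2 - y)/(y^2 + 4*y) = (y - 1)/(y + 4)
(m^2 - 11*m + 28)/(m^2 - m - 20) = (-m^2 + 11*m - 28)/(-m^2 + m + 20)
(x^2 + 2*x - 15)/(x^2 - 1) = (x^2 + 2*x - 15)/(x^2 - 1)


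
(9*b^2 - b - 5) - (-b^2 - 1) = 10*b^2 - b - 4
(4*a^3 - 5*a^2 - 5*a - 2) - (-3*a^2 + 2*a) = 4*a^3 - 2*a^2 - 7*a - 2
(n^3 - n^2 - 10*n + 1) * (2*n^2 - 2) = 2*n^5 - 2*n^4 - 22*n^3 + 4*n^2 + 20*n - 2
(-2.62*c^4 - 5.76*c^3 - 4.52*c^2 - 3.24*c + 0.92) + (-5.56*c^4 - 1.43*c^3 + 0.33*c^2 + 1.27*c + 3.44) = -8.18*c^4 - 7.19*c^3 - 4.19*c^2 - 1.97*c + 4.36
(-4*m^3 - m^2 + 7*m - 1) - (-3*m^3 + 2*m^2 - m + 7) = -m^3 - 3*m^2 + 8*m - 8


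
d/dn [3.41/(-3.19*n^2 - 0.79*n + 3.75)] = (21.7558*n + 2.6939)/(3.19*n^2 + 0.79*n - 3.75)^2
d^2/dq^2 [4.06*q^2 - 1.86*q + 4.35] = 8.12000000000000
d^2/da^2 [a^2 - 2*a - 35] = 2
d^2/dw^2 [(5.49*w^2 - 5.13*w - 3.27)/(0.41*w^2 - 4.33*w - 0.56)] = (17.768088*w^3 + 4.26490200000001*w^2 + 27.764298*w - 95.797614)/(0.068921*w^6 - 2.183619*w^5 + 22.778739*w^4 - 75.217729*w^3 - 31.112424*w^2 - 4.073664*w - 0.175616)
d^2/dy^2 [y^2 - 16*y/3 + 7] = 2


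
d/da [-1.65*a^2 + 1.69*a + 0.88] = 1.69 - 3.3*a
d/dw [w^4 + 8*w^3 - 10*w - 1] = 4*w^3 + 24*w^2 - 10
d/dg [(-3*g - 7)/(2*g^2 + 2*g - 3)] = (6*g^2 + 28*g + 23)/(4*g^4 + 8*g^3 - 8*g^2 - 12*g + 9)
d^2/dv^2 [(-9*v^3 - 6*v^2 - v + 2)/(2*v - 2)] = (-9*v^3 + 27*v^2 - 27*v - 5)/(v^3 - 3*v^2 + 3*v - 1)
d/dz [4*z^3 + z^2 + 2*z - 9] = 12*z^2 + 2*z + 2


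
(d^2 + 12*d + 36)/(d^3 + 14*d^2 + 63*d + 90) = (d + 6)/(d^2 + 8*d + 15)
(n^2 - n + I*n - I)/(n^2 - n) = (n + I)/n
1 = 1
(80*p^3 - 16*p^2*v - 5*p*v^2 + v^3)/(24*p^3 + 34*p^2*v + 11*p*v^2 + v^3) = (20*p^2 - 9*p*v + v^2)/(6*p^2 + 7*p*v + v^2)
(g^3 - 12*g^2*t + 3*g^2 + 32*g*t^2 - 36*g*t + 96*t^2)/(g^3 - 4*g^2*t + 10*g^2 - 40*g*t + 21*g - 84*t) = (g - 8*t)/(g + 7)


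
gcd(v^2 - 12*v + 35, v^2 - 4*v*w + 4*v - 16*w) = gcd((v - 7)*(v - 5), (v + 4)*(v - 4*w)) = 1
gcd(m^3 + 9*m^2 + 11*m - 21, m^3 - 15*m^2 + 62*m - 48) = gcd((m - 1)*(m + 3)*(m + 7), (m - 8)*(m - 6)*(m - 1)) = m - 1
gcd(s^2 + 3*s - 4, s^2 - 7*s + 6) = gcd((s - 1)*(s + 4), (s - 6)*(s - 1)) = s - 1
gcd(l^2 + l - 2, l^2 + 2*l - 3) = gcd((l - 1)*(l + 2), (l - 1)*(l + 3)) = l - 1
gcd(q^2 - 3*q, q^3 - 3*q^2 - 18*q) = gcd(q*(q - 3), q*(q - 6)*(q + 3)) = q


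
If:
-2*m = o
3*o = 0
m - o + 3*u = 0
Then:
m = 0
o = 0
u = 0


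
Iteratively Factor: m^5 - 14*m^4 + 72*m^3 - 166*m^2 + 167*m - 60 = (m - 5)*(m^4 - 9*m^3 + 27*m^2 - 31*m + 12) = (m - 5)*(m - 4)*(m^3 - 5*m^2 + 7*m - 3) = (m - 5)*(m - 4)*(m - 1)*(m^2 - 4*m + 3) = (m - 5)*(m - 4)*(m - 1)^2*(m - 3)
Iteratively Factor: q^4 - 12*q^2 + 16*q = (q - 2)*(q^3 + 2*q^2 - 8*q) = (q - 2)^2*(q^2 + 4*q) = (q - 2)^2*(q + 4)*(q)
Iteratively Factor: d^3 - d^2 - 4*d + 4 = (d - 2)*(d^2 + d - 2) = (d - 2)*(d + 2)*(d - 1)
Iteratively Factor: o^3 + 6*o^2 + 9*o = (o)*(o^2 + 6*o + 9) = o*(o + 3)*(o + 3)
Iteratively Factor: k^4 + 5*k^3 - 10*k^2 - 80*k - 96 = (k + 3)*(k^3 + 2*k^2 - 16*k - 32) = (k + 3)*(k + 4)*(k^2 - 2*k - 8) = (k - 4)*(k + 3)*(k + 4)*(k + 2)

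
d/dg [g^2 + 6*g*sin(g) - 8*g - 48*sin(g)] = 6*g*cos(g) + 2*g + 6*sin(g) - 48*cos(g) - 8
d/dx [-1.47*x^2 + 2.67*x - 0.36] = 2.67 - 2.94*x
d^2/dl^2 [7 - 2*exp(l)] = -2*exp(l)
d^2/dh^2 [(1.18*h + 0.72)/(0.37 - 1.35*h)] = -3.80322/(1.35*h - 0.37)^3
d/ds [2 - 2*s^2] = -4*s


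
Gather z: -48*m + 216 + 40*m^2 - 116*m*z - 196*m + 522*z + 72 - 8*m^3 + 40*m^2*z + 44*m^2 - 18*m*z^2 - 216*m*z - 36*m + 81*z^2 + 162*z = -8*m^3 + 84*m^2 - 280*m + z^2*(81 - 18*m) + z*(40*m^2 - 332*m + 684) + 288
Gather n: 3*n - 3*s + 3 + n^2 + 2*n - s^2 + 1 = n^2 + 5*n - s^2 - 3*s + 4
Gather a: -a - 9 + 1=-a - 8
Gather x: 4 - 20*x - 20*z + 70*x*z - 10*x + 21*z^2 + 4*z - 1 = x*(70*z - 30) + 21*z^2 - 16*z + 3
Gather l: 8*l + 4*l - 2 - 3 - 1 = 12*l - 6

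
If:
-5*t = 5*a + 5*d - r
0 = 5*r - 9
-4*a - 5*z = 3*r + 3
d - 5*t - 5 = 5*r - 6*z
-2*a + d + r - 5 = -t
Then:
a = -71/75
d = 4888/1125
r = 9/5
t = -3418/1125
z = -346/375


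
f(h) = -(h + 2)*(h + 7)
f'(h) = -2*h - 9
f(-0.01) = -13.91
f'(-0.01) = -8.98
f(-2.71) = 3.05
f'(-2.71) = -3.58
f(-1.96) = -0.20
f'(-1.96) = -5.08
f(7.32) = -133.46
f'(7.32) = -23.64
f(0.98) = -23.78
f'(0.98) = -10.96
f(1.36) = -28.09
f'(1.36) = -11.72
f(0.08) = -14.73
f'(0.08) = -9.16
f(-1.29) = -4.05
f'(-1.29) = -6.42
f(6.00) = -104.00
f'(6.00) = -21.00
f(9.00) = -176.00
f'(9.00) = -27.00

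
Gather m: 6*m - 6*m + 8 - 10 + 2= 0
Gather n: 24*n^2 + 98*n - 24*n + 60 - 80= 24*n^2 + 74*n - 20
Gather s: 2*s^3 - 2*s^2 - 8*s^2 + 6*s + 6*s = 2*s^3 - 10*s^2 + 12*s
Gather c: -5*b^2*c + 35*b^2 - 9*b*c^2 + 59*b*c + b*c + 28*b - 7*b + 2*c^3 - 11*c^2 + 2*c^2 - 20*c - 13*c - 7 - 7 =35*b^2 + 21*b + 2*c^3 + c^2*(-9*b - 9) + c*(-5*b^2 + 60*b - 33) - 14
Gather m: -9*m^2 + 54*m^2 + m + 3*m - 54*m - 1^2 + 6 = 45*m^2 - 50*m + 5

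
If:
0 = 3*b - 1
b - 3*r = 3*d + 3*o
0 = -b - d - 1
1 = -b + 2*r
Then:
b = 1/3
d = -4/3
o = 7/9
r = 2/3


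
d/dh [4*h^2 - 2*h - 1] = 8*h - 2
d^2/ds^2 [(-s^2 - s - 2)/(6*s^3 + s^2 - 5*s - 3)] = 2*(-36*s^6 - 108*s^5 - 540*s^4 - 258*s^3 + 57*s^2 - 87*s - 50)/(216*s^9 + 108*s^8 - 522*s^7 - 503*s^6 + 327*s^5 + 606*s^4 + 127*s^3 - 198*s^2 - 135*s - 27)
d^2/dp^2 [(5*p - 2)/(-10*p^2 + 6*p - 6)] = (25*(3*p - 1)*(5*p^2 - 3*p + 3) - (5*p - 2)*(10*p - 3)^2)/(5*p^2 - 3*p + 3)^3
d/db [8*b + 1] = 8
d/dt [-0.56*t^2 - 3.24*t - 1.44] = -1.12*t - 3.24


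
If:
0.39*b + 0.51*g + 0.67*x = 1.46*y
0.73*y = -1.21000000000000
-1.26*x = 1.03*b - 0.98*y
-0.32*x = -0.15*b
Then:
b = -1.00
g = -3.36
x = -0.47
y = -1.66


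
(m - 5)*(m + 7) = m^2 + 2*m - 35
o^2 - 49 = (o - 7)*(o + 7)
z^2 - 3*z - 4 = (z - 4)*(z + 1)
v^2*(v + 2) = v^3 + 2*v^2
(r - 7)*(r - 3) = r^2 - 10*r + 21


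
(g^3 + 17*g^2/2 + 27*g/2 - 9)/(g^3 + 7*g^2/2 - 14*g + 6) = (g + 3)/(g - 2)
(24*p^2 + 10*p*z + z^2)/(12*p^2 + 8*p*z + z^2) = (4*p + z)/(2*p + z)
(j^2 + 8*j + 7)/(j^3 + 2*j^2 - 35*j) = (j + 1)/(j*(j - 5))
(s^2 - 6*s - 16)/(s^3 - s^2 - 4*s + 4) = (s - 8)/(s^2 - 3*s + 2)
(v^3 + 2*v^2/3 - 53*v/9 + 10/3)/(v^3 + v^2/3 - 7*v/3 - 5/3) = (v^2 + 7*v/3 - 2)/(v^2 + 2*v + 1)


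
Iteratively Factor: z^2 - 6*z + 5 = (z - 5)*(z - 1)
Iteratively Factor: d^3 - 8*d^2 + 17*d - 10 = (d - 1)*(d^2 - 7*d + 10) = (d - 2)*(d - 1)*(d - 5)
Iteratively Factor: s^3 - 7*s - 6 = (s + 1)*(s^2 - s - 6) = (s + 1)*(s + 2)*(s - 3)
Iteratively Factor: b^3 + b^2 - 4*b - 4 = (b + 2)*(b^2 - b - 2) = (b - 2)*(b + 2)*(b + 1)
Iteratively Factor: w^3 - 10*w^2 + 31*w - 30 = (w - 2)*(w^2 - 8*w + 15) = (w - 5)*(w - 2)*(w - 3)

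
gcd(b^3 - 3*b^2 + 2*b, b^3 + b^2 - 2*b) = b^2 - b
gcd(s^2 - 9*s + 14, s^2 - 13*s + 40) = 1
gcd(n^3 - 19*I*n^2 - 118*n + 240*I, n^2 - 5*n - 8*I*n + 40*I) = n - 8*I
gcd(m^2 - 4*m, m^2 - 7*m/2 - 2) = m - 4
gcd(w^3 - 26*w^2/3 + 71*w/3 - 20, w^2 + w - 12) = w - 3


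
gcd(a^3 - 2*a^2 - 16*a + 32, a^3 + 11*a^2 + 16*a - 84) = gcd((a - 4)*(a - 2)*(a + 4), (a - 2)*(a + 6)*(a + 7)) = a - 2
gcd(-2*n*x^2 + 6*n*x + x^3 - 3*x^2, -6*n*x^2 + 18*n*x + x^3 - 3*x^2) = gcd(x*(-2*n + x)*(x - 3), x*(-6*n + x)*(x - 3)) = x^2 - 3*x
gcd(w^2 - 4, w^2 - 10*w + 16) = w - 2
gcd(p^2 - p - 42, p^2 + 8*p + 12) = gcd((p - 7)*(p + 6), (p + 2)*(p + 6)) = p + 6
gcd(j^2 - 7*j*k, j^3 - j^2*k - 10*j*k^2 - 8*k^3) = 1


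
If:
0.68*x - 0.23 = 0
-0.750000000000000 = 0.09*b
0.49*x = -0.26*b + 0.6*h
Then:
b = -8.33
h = -3.33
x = 0.34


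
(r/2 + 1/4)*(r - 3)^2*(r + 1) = r^4/2 - 9*r^3/4 + r^2/4 + 21*r/4 + 9/4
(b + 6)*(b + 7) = b^2 + 13*b + 42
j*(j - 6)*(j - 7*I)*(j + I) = j^4 - 6*j^3 - 6*I*j^3 + 7*j^2 + 36*I*j^2 - 42*j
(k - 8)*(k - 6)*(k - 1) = k^3 - 15*k^2 + 62*k - 48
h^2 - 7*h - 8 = (h - 8)*(h + 1)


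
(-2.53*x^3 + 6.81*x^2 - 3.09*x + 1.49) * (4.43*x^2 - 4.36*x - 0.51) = -11.2079*x^5 + 41.1991*x^4 - 42.09*x^3 + 16.6*x^2 - 4.9205*x - 0.7599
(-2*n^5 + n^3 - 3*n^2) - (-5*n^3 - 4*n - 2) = -2*n^5 + 6*n^3 - 3*n^2 + 4*n + 2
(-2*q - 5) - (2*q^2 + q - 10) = -2*q^2 - 3*q + 5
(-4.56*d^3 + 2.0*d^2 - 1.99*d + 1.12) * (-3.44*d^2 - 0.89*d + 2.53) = 15.6864*d^5 - 2.8216*d^4 - 6.4712*d^3 + 2.9783*d^2 - 6.0315*d + 2.8336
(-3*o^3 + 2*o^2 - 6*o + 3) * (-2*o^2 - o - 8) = 6*o^5 - o^4 + 34*o^3 - 16*o^2 + 45*o - 24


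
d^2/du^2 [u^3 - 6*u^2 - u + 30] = 6*u - 12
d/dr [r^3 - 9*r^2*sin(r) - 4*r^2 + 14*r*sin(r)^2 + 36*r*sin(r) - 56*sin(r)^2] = -9*r^2*cos(r) + 3*r^2 - 18*r*sin(r) + 14*r*sin(2*r) + 36*r*cos(r) - 8*r + 14*sin(r)^2 + 36*sin(r) - 56*sin(2*r)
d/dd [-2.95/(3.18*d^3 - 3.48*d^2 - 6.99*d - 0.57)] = (28.143*d^2 - 20.532*d - 20.6205)/(-3.18*d^3 + 3.48*d^2 + 6.99*d + 0.57)^2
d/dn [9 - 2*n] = -2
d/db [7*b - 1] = 7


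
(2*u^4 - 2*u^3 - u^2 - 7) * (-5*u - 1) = -10*u^5 + 8*u^4 + 7*u^3 + u^2 + 35*u + 7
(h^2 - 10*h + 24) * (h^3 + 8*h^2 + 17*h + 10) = h^5 - 2*h^4 - 39*h^3 + 32*h^2 + 308*h + 240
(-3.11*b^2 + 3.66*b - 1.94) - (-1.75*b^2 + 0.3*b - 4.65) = -1.36*b^2 + 3.36*b + 2.71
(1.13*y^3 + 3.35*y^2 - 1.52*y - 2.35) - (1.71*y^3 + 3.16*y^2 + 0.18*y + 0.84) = -0.58*y^3 + 0.19*y^2 - 1.7*y - 3.19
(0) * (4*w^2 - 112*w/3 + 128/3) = 0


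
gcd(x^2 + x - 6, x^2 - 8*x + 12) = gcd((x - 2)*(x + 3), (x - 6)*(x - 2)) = x - 2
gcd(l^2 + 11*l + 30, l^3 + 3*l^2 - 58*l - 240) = l^2 + 11*l + 30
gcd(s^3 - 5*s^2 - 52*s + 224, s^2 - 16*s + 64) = s - 8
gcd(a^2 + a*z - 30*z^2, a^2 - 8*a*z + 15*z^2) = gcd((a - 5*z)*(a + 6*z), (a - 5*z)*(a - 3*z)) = -a + 5*z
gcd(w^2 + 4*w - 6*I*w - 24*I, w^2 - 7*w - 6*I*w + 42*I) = w - 6*I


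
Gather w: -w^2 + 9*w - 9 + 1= -w^2 + 9*w - 8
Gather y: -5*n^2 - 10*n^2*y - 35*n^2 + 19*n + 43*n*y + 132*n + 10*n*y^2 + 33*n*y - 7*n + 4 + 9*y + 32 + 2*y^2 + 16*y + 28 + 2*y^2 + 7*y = -40*n^2 + 144*n + y^2*(10*n + 4) + y*(-10*n^2 + 76*n + 32) + 64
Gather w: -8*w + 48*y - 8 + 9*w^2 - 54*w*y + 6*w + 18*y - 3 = 9*w^2 + w*(-54*y - 2) + 66*y - 11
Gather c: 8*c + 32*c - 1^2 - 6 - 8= 40*c - 15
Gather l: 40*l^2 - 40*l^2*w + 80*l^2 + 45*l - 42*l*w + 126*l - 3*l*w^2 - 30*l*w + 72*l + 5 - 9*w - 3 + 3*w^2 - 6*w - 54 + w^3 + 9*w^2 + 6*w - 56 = l^2*(120 - 40*w) + l*(-3*w^2 - 72*w + 243) + w^3 + 12*w^2 - 9*w - 108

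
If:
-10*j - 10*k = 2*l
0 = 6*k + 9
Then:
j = 3/2 - l/5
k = -3/2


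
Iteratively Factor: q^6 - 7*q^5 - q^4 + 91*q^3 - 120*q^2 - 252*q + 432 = (q + 3)*(q^5 - 10*q^4 + 29*q^3 + 4*q^2 - 132*q + 144) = (q - 3)*(q + 3)*(q^4 - 7*q^3 + 8*q^2 + 28*q - 48) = (q - 3)^2*(q + 3)*(q^3 - 4*q^2 - 4*q + 16) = (q - 4)*(q - 3)^2*(q + 3)*(q^2 - 4) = (q - 4)*(q - 3)^2*(q - 2)*(q + 3)*(q + 2)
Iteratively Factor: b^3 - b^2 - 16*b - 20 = (b - 5)*(b^2 + 4*b + 4) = (b - 5)*(b + 2)*(b + 2)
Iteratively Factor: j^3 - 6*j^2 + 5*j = (j - 1)*(j^2 - 5*j) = (j - 5)*(j - 1)*(j)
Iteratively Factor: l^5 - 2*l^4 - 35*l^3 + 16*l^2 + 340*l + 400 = (l - 5)*(l^4 + 3*l^3 - 20*l^2 - 84*l - 80) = (l - 5)*(l + 2)*(l^3 + l^2 - 22*l - 40) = (l - 5)^2*(l + 2)*(l^2 + 6*l + 8) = (l - 5)^2*(l + 2)*(l + 4)*(l + 2)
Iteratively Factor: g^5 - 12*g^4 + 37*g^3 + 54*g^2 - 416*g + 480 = (g - 4)*(g^4 - 8*g^3 + 5*g^2 + 74*g - 120) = (g - 5)*(g - 4)*(g^3 - 3*g^2 - 10*g + 24) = (g - 5)*(g - 4)^2*(g^2 + g - 6) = (g - 5)*(g - 4)^2*(g + 3)*(g - 2)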